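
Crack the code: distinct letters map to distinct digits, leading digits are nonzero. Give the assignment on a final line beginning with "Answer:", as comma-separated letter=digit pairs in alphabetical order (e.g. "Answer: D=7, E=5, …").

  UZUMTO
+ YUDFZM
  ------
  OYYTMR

Step 1. [col 1: O + M ≡ R (mod 10)] several values work for M in column 1 (O + M ≡ R (mod 10), carry-in 0); try M=9, so M=9.
Step 2. [col 1: O + M ≡ R (mod 10)] column 1 (O + M ≡ R (mod 10), carry-in 0) doesn't pin O yet; pick O=5 and continue, so O=5.
Step 3. [col 1: O + M ≡ R (mod 10)] in column 1 we have O+M≡R with carry-in 0; given O=5, M=9 and digits 5,9 already taken and all letters distinct, that pins R to 4. So R=4.
Step 4. [col 2: T + Z ≡ M (mod 10)] column 2 (T + Z ≡ M (mod 10), carry-in 1) doesn't pin Z yet; pick Z=1 and continue. So Z=1.
Step 5. [col 2: T + Z ≡ M (mod 10)] in column 2 we have T+Z≡M with carry-in 1; given Z=1, M=9 and digits 1,4,5,9 already taken and all letters distinct, that pins T to 7 ⇒ T=7.
Step 6. [col 3: M + F ≡ T (mod 10)] from column 3 (M=9, T=7, carry-in 0, digits 1,4,5,7,9 already taken and all letters distinct): F must equal 8 ⇒ F=8.
Step 7. [col 4: U + D ≡ Y (mod 10)] Y=3 is one option consistent with column 4 (U + D ≡ Y (mod 10), carry-in 1) — take it, so Y=3.
Step 8. [col 4: U + D ≡ Y (mod 10)] several values work for U in column 4 (U + D ≡ Y (mod 10), carry-in 1); try U=2 ⇒ U=2.
Step 9. [col 4: U + D ≡ Y (mod 10)] column 4: given U=2, Y=3, carry-in 1, and digits 1,2,3,4,5,7,8,9 already taken and all letters distinct, U+D≡Y (mod 10) forces D=0, so D=0.

Answer: D=0, F=8, M=9, O=5, R=4, T=7, U=2, Y=3, Z=1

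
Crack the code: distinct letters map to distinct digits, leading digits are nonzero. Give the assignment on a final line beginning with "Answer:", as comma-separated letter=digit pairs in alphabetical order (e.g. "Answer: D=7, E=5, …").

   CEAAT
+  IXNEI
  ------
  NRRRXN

Step 1. [col 1: T + I ≡ N (mod 10)] T=9 is one option consistent with column 1 (T + I ≡ N (mod 10), carry-in 0) — take it ⇒ T=9.
Step 2. [col 1: T + I ≡ N (mod 10)] N=1 is one option consistent with column 1 (T + I ≡ N (mod 10), carry-in 0) — take it. So N=1.
Step 3. [col 1: T + I ≡ N (mod 10)] in column 1 we have T+I≡N with carry-in 0; given T=9, N=1 and digits 1,9 already taken and all letters distinct, that pins I to 2. So I=2.
Step 4. [col 2: A + E ≡ X (mod 10)] A=8 is one option consistent with column 2 (A + E ≡ X (mod 10), carry-in 1) — take it. So A=8.
Step 5. [col 2: A + E ≡ X (mod 10)] several values work for X in column 2 (A + E ≡ X (mod 10), carry-in 1); try X=4 ⇒ X=4.
Step 6. [col 2: A + E ≡ X (mod 10)] in column 2 we have A+E≡X with carry-in 1; given A=8, X=4 and digits 1,2,4,8,9 already taken and all letters distinct, that pins E to 5. So E=5.
Step 7. [col 3: A + N ≡ R (mod 10)] column 3: given A=8, N=1, carry-in 1, and digits 1,2,4,5,8,9 already taken and all letters distinct, A+N≡R (mod 10) forces R=0 ⇒ R=0.
Step 8. [col 5: C + I ≡ R (mod 10)] column 5: given I=2, R=0, carry-in 1, and digits 0,1,2,4,5,8,9 already taken and all letters distinct, C+I≡R (mod 10) forces C=7 ⇒ C=7.

Answer: A=8, C=7, E=5, I=2, N=1, R=0, T=9, X=4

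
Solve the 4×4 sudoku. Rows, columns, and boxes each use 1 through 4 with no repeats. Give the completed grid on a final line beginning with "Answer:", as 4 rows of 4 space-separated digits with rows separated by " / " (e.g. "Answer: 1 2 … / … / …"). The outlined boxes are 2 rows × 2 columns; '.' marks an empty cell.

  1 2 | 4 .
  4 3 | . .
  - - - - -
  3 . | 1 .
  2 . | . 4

Step 1. [r3c4∈{2}] only 2 remains possible at r3c4 ⇒ r3c4=2.
Step 2. [r4c3∈{3}] r4c3 is down to just 3, so r4c3=3.
Step 3. [r2c3∈{2}] r2c3's peers cover all but 2, so r2c3=2.
Step 4. [r1c4∈{3}] r1c4 is down to just 3. So r1c4=3.
Step 5. [r4c2∈{1}] r4c2 is down to just 1. So r4c2=1.
Step 6. [r3c2∈{4}] r3c2 is down to just 4 ⇒ r3c2=4.
Step 7. [r2c4∈{1}] r2c4 has the single candidate 1. So r2c4=1.

Answer: 1 2 4 3 / 4 3 2 1 / 3 4 1 2 / 2 1 3 4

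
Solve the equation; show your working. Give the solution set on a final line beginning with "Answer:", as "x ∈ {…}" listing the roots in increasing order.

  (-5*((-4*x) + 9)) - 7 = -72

Step 1. [(-5*((-4*x) + 9)) - 7 = -72] add 7: x sits inside (… - 7). So sub: -5*((-4*x) + 9) = -65.
Step 2. [-5*((-4*x) + 9) = -65] divide by the outer -5 ⇒ div: (-4*x) + 9 = 13.
Step 3. [(-4*x) + 9 = 13] the outer +9 inverts by subtracting 9, so sub: -4*x = 4.
Step 4. [-4*x = 4] divide by the outer -4, so div: x = -1.

Answer: x ∈ {-1}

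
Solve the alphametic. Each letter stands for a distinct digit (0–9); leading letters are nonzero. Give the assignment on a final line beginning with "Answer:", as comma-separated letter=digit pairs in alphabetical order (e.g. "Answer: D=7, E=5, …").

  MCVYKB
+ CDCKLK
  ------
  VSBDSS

Step 1. [col 1: B + K ≡ S (mod 10)] B=9 is one option consistent with column 1 (B + K ≡ S (mod 10), carry-in 0) — take it. So B=9.
Step 2. [col 1: B + K ≡ S (mod 10)] S=0 is one option consistent with column 1 (B + K ≡ S (mod 10), carry-in 0) — take it ⇒ S=0.
Step 3. [col 1: B + K ≡ S (mod 10)] from column 1 (B=9, S=0, carry-in 0, digits 0,9 already taken and all letters distinct): K must equal 1 ⇒ K=1.
Step 4. [col 2: K + L ≡ S (mod 10)] column 2: given K=1, S=0, carry-in 1, and digits 0,1,9 already taken and all letters distinct, K+L≡S (mod 10) forces L=8. So L=8.
Step 5. [col 3: Y + K ≡ D (mod 10)] Y=5 is one option consistent with column 3 (Y + K ≡ D (mod 10), carry-in 1) — take it, so Y=5.
Step 6. [col 3: Y + K ≡ D (mod 10)] in column 3 we have Y+K≡D with carry-in 1; given Y=5, K=1 and digits 0,1,5,8,9 already taken and all letters distinct, that pins D to 7. So D=7.
Step 7. [col 4: V + C ≡ B (mod 10)] several values work for C in column 4 (V + C ≡ B (mod 10), carry-in 0); try C=3, so C=3.
Step 8. [col 4: V + C ≡ B (mod 10)] column 4: given C=3, B=9, carry-in 0, and digits 0,1,3,5,7,8,9 already taken and all letters distinct, V+C≡B (mod 10) forces V=6, so V=6.
Step 9. [col 6: M + C ≡ V (mod 10)] column 6 reads M+C+carry(1)=V with C=3, V=6; with digits 0,1,3,5,6,7,8,9 already taken and all letters distinct, the only value for M is 2 ⇒ M=2.

Answer: B=9, C=3, D=7, K=1, L=8, M=2, S=0, V=6, Y=5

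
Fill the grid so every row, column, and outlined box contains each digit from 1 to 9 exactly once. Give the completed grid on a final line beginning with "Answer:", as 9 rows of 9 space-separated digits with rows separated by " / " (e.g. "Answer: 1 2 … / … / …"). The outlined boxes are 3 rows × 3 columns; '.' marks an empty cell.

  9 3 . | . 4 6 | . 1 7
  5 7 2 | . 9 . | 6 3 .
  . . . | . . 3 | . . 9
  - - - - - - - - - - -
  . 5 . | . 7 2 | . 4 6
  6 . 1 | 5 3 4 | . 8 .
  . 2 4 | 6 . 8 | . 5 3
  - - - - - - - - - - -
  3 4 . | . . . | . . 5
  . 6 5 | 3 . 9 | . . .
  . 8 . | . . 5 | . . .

Step 1. [r3c8∈{2}] r3c8's peers cover all but 2. So r3c8=2.
Step 2. [r8c8∈{7}] r8c8 is down to just 7 ⇒ r8c8=7.
Step 3. [r6c7∈{1,7,9}] row 6 places 9 nowhere but r6c7, so r6c7=9.
Step 4. [r6c5∈{1}] only 1 remains possible at r6c5. So r6c5=1.
Step 5. [r9c4∈{1,2,4,7}] col 4 places 4 nowhere but r9c4. So r9c4=4.
Step 6. [r1c3∈{8}] nothing but 8 survives at r1c3. So r1c3=8.
Step 7. [r2c6∈{1}] only 1 remains possible at r2c6 ⇒ r2c6=1.
Step 8. [r2c4∈{8}] r2c4 has the single candidate 8 ⇒ r2c4=8.
Step 9. [r8c9∈{1,2,4,8}] across col 9, 8 lands solely at r8c9 ⇒ r8c9=8.
Step 10. [r9c9∈{1,2}] 1 has one home in col 9: r9c9 ⇒ r9c9=1.
Step 11. [r7c7∈{2}] r7c7's peers cover all but 2. So r7c7=2.
Step 12. [r7c6∈{7}] only 7 remains possible at r7c6, so r7c6=7.
Step 13. [r7c3∈{9}] r7c3 has the single candidate 9. So r7c3=9.
Step 14. [r3c1∈{1,4}] col 1 places 4 nowhere but r3c1, so r3c1=4.
Step 15. [r8c5∈{2}] only 2 remains possible at r8c5. So r8c5=2.
Step 16. [r9c5∈{6}] only 6 remains possible at r9c5 ⇒ r9c5=6.
Step 17. [r6c1∈{7}] r6c1 has the single candidate 7. So r6c1=7.
Step 18. [r3c5∈{5}] nothing but 5 survives at r3c5 ⇒ r3c5=5.
Step 19. [r4c7∈{1}] r4c7 is down to just 1, so r4c7=1.
Step 20. [r3c7∈{8}] r3c7 is down to just 8, so r3c7=8.
Step 21. [r9c7∈{3}] only 3 remains possible at r9c7. So r9c7=3.
Step 22. [r1c7∈{5}] r1c7's peers cover all but 5. So r1c7=5.
Step 23. [r8c1∈{1}] r8c1 has the single candidate 1, so r8c1=1.
Step 24. [r4c1∈{8}] nothing but 8 survives at r4c1. So r4c1=8.
Step 25. [r5c7∈{7}] r5c7 has the single candidate 7, so r5c7=7.
Step 26. [r3c4∈{7}] only 7 remains possible at r3c4. So r3c4=7.
Step 27. [r1c4∈{2}] r1c4 is down to just 2. So r1c4=2.
Step 28. [r2c9∈{4}] only 4 remains possible at r2c9. So r2c9=4.
Step 29. [r7c5∈{8}] nothing but 8 survives at r7c5, so r7c5=8.
Step 30. [r8c7∈{4}] only 4 remains possible at r8c7, so r8c7=4.
Step 31. [r9c1∈{2}] nothing but 2 survives at r9c1 ⇒ r9c1=2.
Step 32. [r3c2∈{1}] nothing but 1 survives at r3c2 ⇒ r3c2=1.
Step 33. [r4c4∈{9}] r4c4 is down to just 9. So r4c4=9.
Step 34. [r4c3∈{3}] r4c3 is down to just 3 ⇒ r4c3=3.
Step 35. [r3c3∈{6}] nothing but 6 survives at r3c3, so r3c3=6.
Step 36. [r7c8∈{6}] nothing but 6 survives at r7c8, so r7c8=6.
Step 37. [r9c8∈{9}] nothing but 9 survives at r9c8 ⇒ r9c8=9.
Step 38. [r5c9∈{2}] r5c9 has the single candidate 2. So r5c9=2.
Step 39. [r7c4∈{1}] nothing but 1 survives at r7c4, so r7c4=1.
Step 40. [r5c2∈{9}] only 9 remains possible at r5c2 ⇒ r5c2=9.
Step 41. [r9c3∈{7}] only 7 remains possible at r9c3 ⇒ r9c3=7.

Answer: 9 3 8 2 4 6 5 1 7 / 5 7 2 8 9 1 6 3 4 / 4 1 6 7 5 3 8 2 9 / 8 5 3 9 7 2 1 4 6 / 6 9 1 5 3 4 7 8 2 / 7 2 4 6 1 8 9 5 3 / 3 4 9 1 8 7 2 6 5 / 1 6 5 3 2 9 4 7 8 / 2 8 7 4 6 5 3 9 1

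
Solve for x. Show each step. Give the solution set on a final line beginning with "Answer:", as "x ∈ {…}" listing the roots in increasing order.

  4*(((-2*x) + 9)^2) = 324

Step 1. [4*(((-2*x) + 9)^2) = 324] 4 out front; divide by 4, so div: ((-2*x) + 9)^2 = 81.
Step 2. [((-2*x) + 9)^2 = 81] √ both sides: 81 ≥ 0 gives two branches ⇒ sqrt: (-2*x) + 9 = 9 or -9.
Step 3. [(-2*x) + 9 = 9 or -9] subtract 9: x sits inside (… + 9), so sub: -2*x = 0 or -18.
Step 4. [-2*x = 0 or -18] LHS = -2·(…); ÷-2 both sides, so div: x = 0 or 9.

Answer: x ∈ {0, 9}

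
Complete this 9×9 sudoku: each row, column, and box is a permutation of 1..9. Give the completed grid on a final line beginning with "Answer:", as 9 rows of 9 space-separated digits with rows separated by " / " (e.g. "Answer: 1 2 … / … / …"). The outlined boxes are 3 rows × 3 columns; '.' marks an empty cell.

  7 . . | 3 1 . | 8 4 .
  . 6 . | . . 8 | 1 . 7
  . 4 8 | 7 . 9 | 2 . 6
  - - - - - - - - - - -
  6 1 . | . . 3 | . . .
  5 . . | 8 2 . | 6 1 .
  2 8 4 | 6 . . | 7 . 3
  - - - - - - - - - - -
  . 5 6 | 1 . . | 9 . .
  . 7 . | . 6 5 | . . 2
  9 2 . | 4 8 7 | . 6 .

Step 1. [r3c5∈{5}] only 5 remains possible at r3c5 ⇒ r3c5=5.
Step 2. [r2c1∈{3}] r2c1's peers cover all but 3 ⇒ r2c1=3.
Step 3. [r6c8∈{5,9}] row 6 places 5 nowhere but r6c8, so r6c8=5.
Step 4. [r1c2∈{9}] only 9 remains possible at r1c2, so r1c2=9.
Step 5. [r4c7∈{4}] only 4 remains possible at r4c7 ⇒ r4c7=4.
Step 6. [r8c7∈{3}] nothing but 3 survives at r8c7 ⇒ r8c7=3.
Step 7. [r8c8∈{8}] r8c8's peers cover all but 8. So r8c8=8.
Step 8. [r5c3∈{3,7,9}] across row 5, 7 lands solely at r5c3. So r5c3=7.
Step 9. [r4c3∈{9}] r4c3's peers cover all but 9. So r4c3=9.
Step 10. [r8c3∈{1}] r8c3's peers cover all but 1, so r8c3=1.
Step 11. [r1c9∈{5}] r1c9's peers cover all but 5, so r1c9=5.
Step 12. [r1c3∈{2}] nothing but 2 survives at r1c3. So r1c3=2.
Step 13. [r8c1∈{4}] r8c1 is down to just 4. So r8c1=4.
Step 14. [r9c3∈{3}] r9c3 is down to just 3 ⇒ r9c3=3.
Step 15. [r2c8∈{9}] r2c8's peers cover all but 9 ⇒ r2c8=9.
Step 16. [r5c2∈{3}] only 3 remains possible at r5c2, so r5c2=3.
Step 17. [r9c9∈{1}] r9c9's peers cover all but 1. So r9c9=1.
Step 18. [r9c7∈{5}] r9c7 is down to just 5. So r9c7=5.
Step 19. [r7c5∈{3}] r7c5's peers cover all but 3. So r7c5=3.
Step 20. [r2c3∈{5}] only 5 remains possible at r2c3. So r2c3=5.
Step 21. [r7c6∈{2}] r7c6's peers cover all but 2. So r7c6=2.
Step 22. [r5c9∈{9}] r5c9's peers cover all but 9, so r5c9=9.
Step 23. [r2c5∈{4}] r2c5 is down to just 4 ⇒ r2c5=4.
Step 24. [r7c9∈{4}] only 4 remains possible at r7c9. So r7c9=4.
Step 25. [r6c6∈{1}] nothing but 1 survives at r6c6 ⇒ r6c6=1.
Step 26. [r3c1∈{1}] nothing but 1 survives at r3c1 ⇒ r3c1=1.
Step 27. [r2c4∈{2}] only 2 remains possible at r2c4, so r2c4=2.
Step 28. [r8c4∈{9}] r8c4 is down to just 9. So r8c4=9.
Step 29. [r5c6∈{4}] r5c6 has the single candidate 4. So r5c6=4.
Step 30. [r6c5∈{9}] only 9 remains possible at r6c5. So r6c5=9.
Step 31. [r3c8∈{3}] only 3 remains possible at r3c8, so r3c8=3.
Step 32. [r4c9∈{8}] r4c9 is down to just 8, so r4c9=8.
Step 33. [r1c6∈{6}] r1c6 has the single candidate 6, so r1c6=6.
Step 34. [r7c8∈{7}] r7c8's peers cover all but 7. So r7c8=7.
Step 35. [r7c1∈{8}] only 8 remains possible at r7c1 ⇒ r7c1=8.
Step 36. [r4c5∈{7}] only 7 remains possible at r4c5, so r4c5=7.
Step 37. [r4c8∈{2}] r4c8's peers cover all but 2, so r4c8=2.
Step 38. [r4c4∈{5}] r4c4 is down to just 5. So r4c4=5.

Answer: 7 9 2 3 1 6 8 4 5 / 3 6 5 2 4 8 1 9 7 / 1 4 8 7 5 9 2 3 6 / 6 1 9 5 7 3 4 2 8 / 5 3 7 8 2 4 6 1 9 / 2 8 4 6 9 1 7 5 3 / 8 5 6 1 3 2 9 7 4 / 4 7 1 9 6 5 3 8 2 / 9 2 3 4 8 7 5 6 1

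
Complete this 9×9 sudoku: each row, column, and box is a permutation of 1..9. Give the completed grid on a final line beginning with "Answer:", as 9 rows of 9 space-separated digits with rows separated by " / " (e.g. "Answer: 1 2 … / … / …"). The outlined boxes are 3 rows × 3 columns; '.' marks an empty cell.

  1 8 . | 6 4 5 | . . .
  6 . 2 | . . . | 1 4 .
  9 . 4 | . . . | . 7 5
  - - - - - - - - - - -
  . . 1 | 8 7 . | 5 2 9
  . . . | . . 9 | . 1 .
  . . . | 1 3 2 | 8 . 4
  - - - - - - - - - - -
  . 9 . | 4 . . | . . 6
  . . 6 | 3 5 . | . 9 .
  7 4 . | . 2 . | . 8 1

Step 1. [r9c7∈{3}] only 3 remains possible at r9c7, so r9c7=3.
Step 2. [r6c1∈{5}] r6c1 is down to just 5. So r6c1=5.
Step 3. [r5c9∈{3,7}] r5c9 is the only open cell in box 6 admitting 3, so r5c9=3.
Step 4. [r5c7∈{6,7}] 7 has one home in box 6: r5c7, so r5c7=7.
Step 5. [r7c7∈{2}] nothing but 2 survives at r7c7. So r7c7=2.
Step 6. [r7c6∈{1,7,8}] r7c6 is the only open cell in row 7 admitting 7, so r7c6=7.
Step 7. [r3c2∈{3}] r3c2's peers cover all but 3. So r3c2=3.
Step 8. [r7c5∈{1,8}] r7c5 is the only open cell in row 7 admitting 1, so r7c5=1.
Step 9. [r5c1∈{2,4,8}] 4 has one home in row 5: r5c1 ⇒ r5c1=4.
Step 10. [r4c2∈{6}] r4c2 has the single candidate 6 ⇒ r4c2=6.
Step 11. [r3c5∈{8}] r3c5's peers cover all but 8 ⇒ r3c5=8.
Step 12. [r7c3∈{3,5,8}] col 3 places 3 nowhere but r7c3. So r7c3=3.
Step 13. [r8c1∈{2,8}] col 1 places 2 nowhere but r8c1, so r8c1=2.
Step 14. [r1c3∈{7}] r1c3 is down to just 7. So r1c3=7.
Step 15. [r9c4∈{9}] r9c4 is down to just 9, so r9c4=9.
Step 16. [r5c2∈{2}] only 2 remains possible at r5c2. So r5c2=2.
Step 17. [r1c9∈{2}] r1c9 is down to just 2, so r1c9=2.
Step 18. [r1c8∈{3}] only 3 remains possible at r1c8, so r1c8=3.
Step 19. [r5c3∈{8}] r5c3 is down to just 8. So r5c3=8.
Step 20. [r3c4∈{2}] r3c4's peers cover all but 2. So r3c4=2.
Step 21. [r4c6∈{4}] only 4 remains possible at r4c6, so r4c6=4.
Step 22. [r2c2∈{5}] r2c2's peers cover all but 5, so r2c2=5.
Step 23. [r2c5∈{9}] only 9 remains possible at r2c5. So r2c5=9.
Step 24. [r8c6∈{8}] r8c6 has the single candidate 8. So r8c6=8.
Step 25. [r1c7∈{9}] r1c7 is down to just 9 ⇒ r1c7=9.
Step 26. [r9c6∈{6}] r9c6's peers cover all but 6 ⇒ r9c6=6.
Step 27. [r2c9∈{8}] r2c9 is down to just 8, so r2c9=8.
Step 28. [r8c9∈{7}] r8c9 has the single candidate 7. So r8c9=7.
Step 29. [r6c8∈{6}] only 6 remains possible at r6c8. So r6c8=6.
Step 30. [r6c2∈{7}] r6c2 is down to just 7, so r6c2=7.
Step 31. [r2c4∈{7}] r2c4 has the single candidate 7, so r2c4=7.
Step 32. [r7c8∈{5}] nothing but 5 survives at r7c8 ⇒ r7c8=5.
Step 33. [r5c4∈{5}] nothing but 5 survives at r5c4. So r5c4=5.
Step 34. [r2c6∈{3}] only 3 remains possible at r2c6 ⇒ r2c6=3.
Step 35. [r3c7∈{6}] r3c7's peers cover all but 6 ⇒ r3c7=6.
Step 36. [r4c1∈{3}] r4c1 has the single candidate 3, so r4c1=3.
Step 37. [r8c2∈{1}] only 1 remains possible at r8c2 ⇒ r8c2=1.
Step 38. [r9c3∈{5}] nothing but 5 survives at r9c3 ⇒ r9c3=5.
Step 39. [r3c6∈{1}] nothing but 1 survives at r3c6, so r3c6=1.
Step 40. [r7c1∈{8}] r7c1 has the single candidate 8. So r7c1=8.
Step 41. [r5c5∈{6}] nothing but 6 survives at r5c5, so r5c5=6.
Step 42. [r8c7∈{4}] r8c7 is down to just 4. So r8c7=4.
Step 43. [r6c3∈{9}] r6c3 has the single candidate 9, so r6c3=9.

Answer: 1 8 7 6 4 5 9 3 2 / 6 5 2 7 9 3 1 4 8 / 9 3 4 2 8 1 6 7 5 / 3 6 1 8 7 4 5 2 9 / 4 2 8 5 6 9 7 1 3 / 5 7 9 1 3 2 8 6 4 / 8 9 3 4 1 7 2 5 6 / 2 1 6 3 5 8 4 9 7 / 7 4 5 9 2 6 3 8 1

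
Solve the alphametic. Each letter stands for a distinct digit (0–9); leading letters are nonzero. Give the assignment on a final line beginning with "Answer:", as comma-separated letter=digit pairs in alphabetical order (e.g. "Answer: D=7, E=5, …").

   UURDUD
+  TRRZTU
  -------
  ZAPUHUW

Step 1. [Z] Z is the leading digit of a 7-digit sum of two 6-digit numbers; the final carry is exactly 1. So Z=1.
Step 2. [col 1: D + U ≡ W (mod 10)] D=8 is one option consistent with column 1 (D + U ≡ W (mod 10), carry-in 0) — take it, so D=8.
Step 3. [col 1: D + U ≡ W (mod 10)] column 1 (D + U ≡ W (mod 10), carry-in 0) doesn't pin U yet; pick U=5 and continue ⇒ U=5.
Step 4. [col 1: D + U ≡ W (mod 10)] in column 1 we have D+U≡W with carry-in 0; given D=8, U=5 and digits 1,5,8 already taken and all letters distinct, that pins W to 3 ⇒ W=3.
Step 5. [col 2: U + T ≡ U (mod 10)] column 2 reads U+T+carry(1)=U with U=5; with digits 1,3,5,8 already taken and all letters distinct, the only value for T is 9, so T=9.
Step 6. [col 3: D + Z ≡ H (mod 10)] column 3 reads D+Z+carry(1)=H with D=8, Z=1; with digits 1,3,5,8,9 already taken and all letters distinct, the only value for H is 0, so H=0.
Step 7. [col 4: R + R ≡ U (mod 10)] several values work for R in column 4 (R + R ≡ U (mod 10), carry-in 1); try R=2. So R=2.
Step 8. [col 5: U + R ≡ P (mod 10)] in column 5 we have U+R≡P with carry-in 0; given U=5, R=2 and digits 0,1,2,3,5,8,9 already taken and all letters distinct, that pins P to 7, so P=7.
Step 9. [col 6: U + T ≡ A (mod 10)] in column 6 we have U+T≡A with carry-in 0; given U=5, T=9 and digits 0,1,2,3,5,7,8,9 already taken and all letters distinct, that pins A to 4. So A=4.

Answer: A=4, D=8, H=0, P=7, R=2, T=9, U=5, W=3, Z=1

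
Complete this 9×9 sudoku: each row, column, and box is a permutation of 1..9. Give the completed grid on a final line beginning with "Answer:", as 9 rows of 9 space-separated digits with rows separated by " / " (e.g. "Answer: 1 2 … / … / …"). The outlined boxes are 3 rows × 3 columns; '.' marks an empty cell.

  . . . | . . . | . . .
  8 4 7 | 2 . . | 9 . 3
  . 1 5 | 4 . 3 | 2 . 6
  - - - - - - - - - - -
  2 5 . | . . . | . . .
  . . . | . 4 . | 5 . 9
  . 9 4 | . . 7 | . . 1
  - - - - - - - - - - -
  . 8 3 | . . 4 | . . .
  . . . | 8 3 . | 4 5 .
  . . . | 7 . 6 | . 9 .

Step 1. [r9c2∈{2}] r9c2 has the single candidate 2. So r9c2=2.
Step 2. [r9c3∈{1}] only 1 remains possible at r9c3. So r9c3=1.
Step 3. [r8c6∈{1,2,9}] in row 8, 1 fits only at r8c6. So r8c6=1.
Step 4. [r1c9∈{4,5,7,8}] in col 9, 5 fits only at r1c9, so r1c9=5.
Step 5. [r2c5∈{1,5,6}] row 2 places 6 nowhere but r2c5 ⇒ r2c5=6.
Step 6. [r3c1∈{9}] nothing but 9 survives at r3c1, so r3c1=9.
Step 7. [r7c5∈{2,5,9}] r7c5 is the only open cell in box 8 admitting 2 ⇒ r7c5=2.
Step 8. [r7c9∈{7}] only 7 remains possible at r7c9, so r7c9=7.
Step 9. [r1c8∈{1,4,7,8}] 4 has one home in row 1: r1c8 ⇒ r1c8=4.
Step 10. [r5c1∈{1,3,6,7}] in col 1, 1 fits only at r5c1, so r5c1=1.
Step 11. [r6c8∈{2,3,6,8}] across row 6, 2 lands solely at r6c8 ⇒ r6c8=2.
Step 12. [r5c2∈{3,6,7}] across box 4, 7 lands solely at r5c2 ⇒ r5c2=7.
Step 13. [r6c1∈{3,6}] across box 4, 3 lands solely at r6c1. So r6c1=3.
Step 14. [r8c2∈{6}] only 6 remains possible at r8c2, so r8c2=6.
Step 15. [r9c5∈{5}] r9c5 has the single candidate 5 ⇒ r9c5=5.
Step 16. [r6c5∈{8}] r6c5's peers cover all but 8. So r6c5=8.
Step 17. [r6c7∈{6}] r6c7's peers cover all but 6, so r6c7=6.
Step 18. [r3c8∈{7,8}] 8 has one home in row 3: r3c8, so r3c8=8.
Step 19. [r5c8∈{3}] r5c8 is down to just 3 ⇒ r5c8=3.
Step 20. [r4c6∈{9}] r4c6 is down to just 9 ⇒ r4c6=9.
Step 21. [r1c7∈{1,7}] 7 has one home in box 3: r1c7 ⇒ r1c7=7.
Step 22. [r4c7∈{8}] r4c7 is down to just 8 ⇒ r4c7=8.
Step 23. [r4c3∈{6}] r4c3's peers cover all but 6. So r4c3=6.
Step 24. [r1c5∈{1,9}] 9 has one home in col 5: r1c5, so r1c5=9.
Step 25. [r2c8∈{1}] r2c8's peers cover all but 1 ⇒ r2c8=1.
Step 26. [r4c5∈{1}] r4c5's peers cover all but 1. So r4c5=1.
Step 27. [r4c9∈{4}] r4c9 has the single candidate 4 ⇒ r4c9=4.
Step 28. [r6c4∈{5}] nothing but 5 survives at r6c4 ⇒ r6c4=5.
Step 29. [r1c2∈{3}] r1c2's peers cover all but 3. So r1c2=3.
Step 30. [r3c5∈{7}] nothing but 7 survives at r3c5. So r3c5=7.
Step 31. [r5c4∈{6}] only 6 remains possible at r5c4. So r5c4=6.
Step 32. [r5c3∈{8}] r5c3 is down to just 8. So r5c3=8.
Step 33. [r1c3∈{2}] nothing but 2 survives at r1c3. So r1c3=2.
Step 34. [r1c4∈{1}] only 1 remains possible at r1c4 ⇒ r1c4=1.
Step 35. [r8c3∈{9}] r8c3 is down to just 9, so r8c3=9.
Step 36. [r1c6∈{8}] r1c6 has the single candidate 8. So r1c6=8.
Step 37. [r8c9∈{2}] r8c9 is down to just 2, so r8c9=2.
Step 38. [r2c6∈{5}] nothing but 5 survives at r2c6. So r2c6=5.
Step 39. [r4c4∈{3}] only 3 remains possible at r4c4, so r4c4=3.
Step 40. [r7c4∈{9}] nothing but 9 survives at r7c4. So r7c4=9.
Step 41. [r4c8∈{7}] r4c8's peers cover all but 7 ⇒ r4c8=7.
Step 42. [r7c7∈{1}] r7c7 is down to just 1, so r7c7=1.
Step 43. [r9c9∈{8}] nothing but 8 survives at r9c9, so r9c9=8.
Step 44. [r7c8∈{6}] only 6 remains possible at r7c8 ⇒ r7c8=6.
Step 45. [r9c1∈{4}] only 4 remains possible at r9c1. So r9c1=4.
Step 46. [r5c6∈{2}] only 2 remains possible at r5c6. So r5c6=2.
Step 47. [r9c7∈{3}] r9c7 has the single candidate 3 ⇒ r9c7=3.
Step 48. [r8c1∈{7}] only 7 remains possible at r8c1 ⇒ r8c1=7.
Step 49. [r1c1∈{6}] r1c1 is down to just 6, so r1c1=6.
Step 50. [r7c1∈{5}] r7c1 is down to just 5, so r7c1=5.

Answer: 6 3 2 1 9 8 7 4 5 / 8 4 7 2 6 5 9 1 3 / 9 1 5 4 7 3 2 8 6 / 2 5 6 3 1 9 8 7 4 / 1 7 8 6 4 2 5 3 9 / 3 9 4 5 8 7 6 2 1 / 5 8 3 9 2 4 1 6 7 / 7 6 9 8 3 1 4 5 2 / 4 2 1 7 5 6 3 9 8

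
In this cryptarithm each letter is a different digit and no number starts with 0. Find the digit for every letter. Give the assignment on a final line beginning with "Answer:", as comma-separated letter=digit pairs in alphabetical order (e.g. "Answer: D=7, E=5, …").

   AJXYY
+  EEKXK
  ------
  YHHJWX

Step 1. [col 1: Y + K ≡ X (mod 10)] X=5 is one option consistent with column 1 (Y + K ≡ X (mod 10), carry-in 0) — take it. So X=5.
Step 2. [col 1: Y + K ≡ X (mod 10)] column 1 (Y + K ≡ X (mod 10), carry-in 0) doesn't pin K yet; pick K=4 and continue ⇒ K=4.
Step 3. [col 1: Y + K ≡ X (mod 10)] column 1 reads Y+K+carry(0)=X with K=4, X=5; with digits 4,5 already taken and all letters distinct, the only value for Y is 1, so Y=1.
Step 4. [col 2: Y + X ≡ W (mod 10)] column 2: given Y=1, X=5, carry-in 0, and digits 1,4,5 already taken and all letters distinct, Y+X≡W (mod 10) forces W=6 ⇒ W=6.
Step 5. [col 3: X + K ≡ J (mod 10)] in column 3 we have X+K≡J with carry-in 0; given X=5, K=4 and digits 1,4,5,6 already taken and all letters distinct, that pins J to 9 ⇒ J=9.
Step 6. [col 4: J + E ≡ H (mod 10)] column 4 (J + E ≡ H (mod 10), carry-in 0) doesn't pin H yet; pick H=2 and continue ⇒ H=2.
Step 7. [col 4: J + E ≡ H (mod 10)] from column 4 (J=9, H=2, carry-in 0, digits 1,2,4,5,6,9 already taken and all letters distinct): E must equal 3 ⇒ E=3.
Step 8. [col 5: A + E ≡ H (mod 10)] in column 5 we have A+E≡H with carry-in 1; given E=3, H=2 and digits 1,2,3,4,5,6,9 already taken and all letters distinct, that pins A to 8 ⇒ A=8.

Answer: A=8, E=3, H=2, J=9, K=4, W=6, X=5, Y=1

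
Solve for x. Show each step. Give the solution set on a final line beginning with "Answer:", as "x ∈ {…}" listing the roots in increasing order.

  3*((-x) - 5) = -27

Step 1. [3*((-x) - 5) = -27] leading coefficient 3: divide by 3. So div: (-x) - 5 = -9.
Step 2. [(-x) - 5 = -9] 5 comes off first (add 5). So sub: -x = -4.
Step 3. [-x = -4] flip signs both sides ⇒ neg: x = 4.

Answer: x ∈ {4}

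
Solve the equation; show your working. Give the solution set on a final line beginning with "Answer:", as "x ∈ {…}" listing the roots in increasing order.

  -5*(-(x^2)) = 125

Step 1. [-5*(-(x^2)) = 125] divide by the outer -5. So div: -(x^2) = -25.
Step 2. [-(x^2) = -25] flip signs both sides, so neg: x^2 = 25.
Step 3. [x^2 = 25] √ both sides: 25 ≥ 0 gives two branches, so sqrt: x = 5 or -5.

Answer: x ∈ {-5, 5}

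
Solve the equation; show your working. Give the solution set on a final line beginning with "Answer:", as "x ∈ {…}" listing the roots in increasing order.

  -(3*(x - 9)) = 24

Step 1. [-(3*(x - 9)) = 24] leading − — multiply by −1 ⇒ neg: 3*(x - 9) = -24.
Step 2. [3*(x - 9) = -24] leading coefficient 3: divide by 3 ⇒ div: x - 9 = -8.
Step 3. [x - 9 = -8] the outer -9 inverts by adding 9 ⇒ sub: x = 1.

Answer: x ∈ {1}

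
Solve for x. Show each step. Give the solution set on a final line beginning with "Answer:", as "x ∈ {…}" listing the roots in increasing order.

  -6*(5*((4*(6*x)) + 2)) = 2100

Step 1. [-6*(5*((4*(6*x)) + 2)) = 2100] -6 out front; divide by -6 ⇒ div: 5*((4*(6*x)) + 2) = -350.
Step 2. [5*((4*(6*x)) + 2) = -350] LHS = 5·(…); ÷5 both sides, so div: (4*(6*x)) + 2 = -70.
Step 3. [(4*(6*x)) + 2 = -70] subtract 2: x sits inside (… + 2), so sub: 4*(6*x) = -72.
Step 4. [4*(6*x) = -72] leading coefficient 4: divide by 4. So div: 6*x = -18.
Step 5. [6*x = -18] LHS = 6·(…); ÷6 both sides. So div: x = -3.

Answer: x ∈ {-3}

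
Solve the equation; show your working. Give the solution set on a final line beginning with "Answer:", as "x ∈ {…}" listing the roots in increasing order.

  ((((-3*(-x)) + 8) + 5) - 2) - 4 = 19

Step 1. [((((-3*(-x)) + 8) + 5) - 2) - 4 = 19] -4 is outermost — add 4 both sides, so sub: (((-3*(-x)) + 8) + 5) - 2 = 23.
Step 2. [(((-3*(-x)) + 8) + 5) - 2 = 23] 2 comes off first (add 2), so sub: ((-3*(-x)) + 8) + 5 = 25.
Step 3. [((-3*(-x)) + 8) + 5 = 25] +5 is outermost — subtract 5 both sides. So sub: (-3*(-x)) + 8 = 20.
Step 4. [(-3*(-x)) + 8 = 20] the outer +8 inverts by subtracting 8, so sub: -3*(-x) = 12.
Step 5. [-3*(-x) = 12] divide by the outer -3, so div: -x = -4.
Step 6. [-x = -4] flip signs both sides, so neg: x = 4.

Answer: x ∈ {4}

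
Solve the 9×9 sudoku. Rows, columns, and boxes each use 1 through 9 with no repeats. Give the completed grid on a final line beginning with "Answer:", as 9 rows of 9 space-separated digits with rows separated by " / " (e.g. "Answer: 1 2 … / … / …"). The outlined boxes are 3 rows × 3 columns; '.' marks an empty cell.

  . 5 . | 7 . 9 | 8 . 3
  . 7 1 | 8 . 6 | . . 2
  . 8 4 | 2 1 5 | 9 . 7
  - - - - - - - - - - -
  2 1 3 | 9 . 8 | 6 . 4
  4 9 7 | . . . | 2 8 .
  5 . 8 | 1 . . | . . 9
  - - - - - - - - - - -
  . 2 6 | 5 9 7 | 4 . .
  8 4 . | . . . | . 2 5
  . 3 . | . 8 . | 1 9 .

Step 1. [r2c5∈{3,4}] box 2 places 3 nowhere but r2c5 ⇒ r2c5=3.
Step 2. [r8c5∈{6}] r8c5's peers cover all but 6, so r8c5=6.
Step 3. [r4c8∈{5,7}] in box 6, 5 fits only at r4c8 ⇒ r4c8=5.
Step 4. [r6c8∈{3,7}] in col 8, 7 fits only at r6c8 ⇒ r6c8=7.
Step 5. [r8c4∈{3}] r8c4 is down to just 3. So r8c4=3.
Step 6. [r1c1∈{6}] only 6 remains possible at r1c1 ⇒ r1c1=6.
Step 7. [r1c5∈{4}] only 4 remains possible at r1c5, so r1c5=4.
Step 8. [r6c6∈{2,3,4}] r6c6 is the only open cell in row 6 admitting 4, so r6c6=4.
Step 9. [r8c3∈{9}] r8c3 has the single candidate 9 ⇒ r8c3=9.
Step 10. [r9c9∈{6}] nothing but 6 survives at r9c9, so r9c9=6.
Step 11. [r4c5∈{7}] r4c5 is down to just 7, so r4c5=7.
Step 12. [r9c6∈{2}] nothing but 2 survives at r9c6, so r9c6=2.
Step 13. [r5c5∈{5}] r5c5 is down to just 5, so r5c5=5.
Step 14. [r3c8∈{6}] r3c8 is down to just 6. So r3c8=6.
Step 15. [r5c4∈{6}] only 6 remains possible at r5c4. So r5c4=6.
Step 16. [r2c8∈{4}] r2c8 is down to just 4. So r2c8=4.
Step 17. [r9c4∈{4}] r9c4's peers cover all but 4, so r9c4=4.
Step 18. [r2c1∈{9}] nothing but 9 survives at r2c1 ⇒ r2c1=9.
Step 19. [r6c7∈{3}] nothing but 3 survives at r6c7, so r6c7=3.
Step 20. [r7c8∈{3}] r7c8 is down to just 3. So r7c8=3.
Step 21. [r1c3∈{2}] r1c3's peers cover all but 2 ⇒ r1c3=2.
Step 22. [r7c9∈{8}] r7c9 is down to just 8 ⇒ r7c9=8.
Step 23. [r5c6∈{3}] r5c6 has the single candidate 3. So r5c6=3.
Step 24. [r9c1∈{7}] r9c1 is down to just 7, so r9c1=7.
Step 25. [r5c9∈{1}] r5c9 is down to just 1, so r5c9=1.
Step 26. [r8c6∈{1}] only 1 remains possible at r8c6 ⇒ r8c6=1.
Step 27. [r2c7∈{5}] r2c7 is down to just 5. So r2c7=5.
Step 28. [r6c2∈{6}] r6c2 is down to just 6 ⇒ r6c2=6.
Step 29. [r3c1∈{3}] r3c1 has the single candidate 3 ⇒ r3c1=3.
Step 30. [r6c5∈{2}] r6c5 has the single candidate 2 ⇒ r6c5=2.
Step 31. [r8c7∈{7}] nothing but 7 survives at r8c7, so r8c7=7.
Step 32. [r7c1∈{1}] only 1 remains possible at r7c1 ⇒ r7c1=1.
Step 33. [r1c8∈{1}] r1c8 is down to just 1. So r1c8=1.
Step 34. [r9c3∈{5}] r9c3 is down to just 5 ⇒ r9c3=5.

Answer: 6 5 2 7 4 9 8 1 3 / 9 7 1 8 3 6 5 4 2 / 3 8 4 2 1 5 9 6 7 / 2 1 3 9 7 8 6 5 4 / 4 9 7 6 5 3 2 8 1 / 5 6 8 1 2 4 3 7 9 / 1 2 6 5 9 7 4 3 8 / 8 4 9 3 6 1 7 2 5 / 7 3 5 4 8 2 1 9 6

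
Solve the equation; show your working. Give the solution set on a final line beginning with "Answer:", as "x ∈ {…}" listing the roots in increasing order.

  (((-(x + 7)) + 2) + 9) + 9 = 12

Step 1. [(((-(x + 7)) + 2) + 9) + 9 = 12] peel the +9: subtract 9 from each side. So sub: ((-(x + 7)) + 2) + 9 = 3.
Step 2. [((-(x + 7)) + 2) + 9 = 3] 9 comes off first (subtract 9), so sub: (-(x + 7)) + 2 = -6.
Step 3. [(-(x + 7)) + 2 = -6] +2 is outermost — subtract 2 both sides. So sub: -(x + 7) = -8.
Step 4. [-(x + 7) = -8] LHS negated; negate both sides ⇒ neg: x + 7 = 8.
Step 5. [x + 7 = 8] +7 is outermost — subtract 7 both sides ⇒ sub: x = 1.

Answer: x ∈ {1}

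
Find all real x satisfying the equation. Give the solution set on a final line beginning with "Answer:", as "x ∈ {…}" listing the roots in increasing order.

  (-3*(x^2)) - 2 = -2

Step 1. [(-3*(x^2)) - 2 = -2] add 2: x sits inside (… - 2), so sub: -3*(x^2) = 0.
Step 2. [-3*(x^2) = 0] -3·(inner) — divide through by -3, so div: x^2 = 0.
Step 3. [x^2 = 0] LHS squared, RHS 0 ≥ 0: apply √ (±) ⇒ sqrt: x = 0.

Answer: x ∈ {0}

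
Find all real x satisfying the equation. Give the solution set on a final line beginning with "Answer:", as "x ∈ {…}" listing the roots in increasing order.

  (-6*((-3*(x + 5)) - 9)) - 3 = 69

Step 1. [(-6*((-3*(x + 5)) - 9)) - 3 = 69] -3 is outermost — add 3 both sides ⇒ sub: -6*((-3*(x + 5)) - 9) = 72.
Step 2. [-6*((-3*(x + 5)) - 9) = 72] LHS = -6·(…); ÷-6 both sides, so div: (-3*(x + 5)) - 9 = -12.
Step 3. [(-3*(x + 5)) - 9 = -12] add 9: x sits inside (… - 9). So sub: -3*(x + 5) = -3.
Step 4. [-3*(x + 5) = -3] LHS = -3·(…); ÷-3 both sides, so div: x + 5 = 1.
Step 5. [x + 5 = 1] peel the +5: subtract 5 from each side, so sub: x = -4.

Answer: x ∈ {-4}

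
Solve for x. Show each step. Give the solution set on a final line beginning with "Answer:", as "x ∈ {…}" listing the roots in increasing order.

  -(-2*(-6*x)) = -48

Step 1. [-(-2*(-6*x)) = -48] leading − — multiply by −1, so neg: -2*(-6*x) = 48.
Step 2. [-2*(-6*x) = 48] -2·(inner) — divide through by -2. So div: -6*x = -24.
Step 3. [-6*x = -24] -6 out front; divide by -6, so div: x = 4.

Answer: x ∈ {4}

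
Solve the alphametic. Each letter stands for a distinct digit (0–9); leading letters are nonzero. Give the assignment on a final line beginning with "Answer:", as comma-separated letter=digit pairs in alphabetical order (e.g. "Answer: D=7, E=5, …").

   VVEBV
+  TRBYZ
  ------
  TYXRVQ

Step 1. [T] the sum has 6 digits but both addends have 5; that extra leading digit T is the final carry, namely 1. So T=1.
Step 2. [col 1: V + Z ≡ Q (mod 10)] several values work for Q in column 1 (V + Z ≡ Q (mod 10), carry-in 0); try Q=2, so Q=2.
Step 3. [col 1: V + Z ≡ Q (mod 10)] V=8 is one option consistent with column 1 (V + Z ≡ Q (mod 10), carry-in 0) — take it. So V=8.
Step 4. [col 1: V + Z ≡ Q (mod 10)] in column 1 we have V+Z≡Q with carry-in 0; given V=8, Q=2 and digits 1,2,8 already taken and all letters distinct, that pins Z to 4. So Z=4.
Step 5. [col 2: B + Y ≡ V (mod 10)] B=7 is one option consistent with column 2 (B + Y ≡ V (mod 10), carry-in 1) — take it ⇒ B=7.
Step 6. [col 2: B + Y ≡ V (mod 10)] column 2 reads B+Y+carry(1)=V with B=7, V=8; with digits 1,2,4,7,8 already taken and all letters distinct, the only value for Y is 0. So Y=0.
Step 7. [col 3: E + B ≡ R (mod 10)] column 3 (E + B ≡ R (mod 10), carry-in 0) doesn't pin R yet; pick R=6 and continue. So R=6.
Step 8. [col 3: E + B ≡ R (mod 10)] in column 3 we have E+B≡R with carry-in 0; given B=7, R=6 and digits 0,1,2,4,6,7,8 already taken and all letters distinct, that pins E to 9. So E=9.
Step 9. [col 4: V + R ≡ X (mod 10)] in column 4 we have V+R≡X with carry-in 1; given V=8, R=6 and digits 0,1,2,4,6,7,8,9 already taken and all letters distinct, that pins X to 5. So X=5.

Answer: B=7, E=9, Q=2, R=6, T=1, V=8, X=5, Y=0, Z=4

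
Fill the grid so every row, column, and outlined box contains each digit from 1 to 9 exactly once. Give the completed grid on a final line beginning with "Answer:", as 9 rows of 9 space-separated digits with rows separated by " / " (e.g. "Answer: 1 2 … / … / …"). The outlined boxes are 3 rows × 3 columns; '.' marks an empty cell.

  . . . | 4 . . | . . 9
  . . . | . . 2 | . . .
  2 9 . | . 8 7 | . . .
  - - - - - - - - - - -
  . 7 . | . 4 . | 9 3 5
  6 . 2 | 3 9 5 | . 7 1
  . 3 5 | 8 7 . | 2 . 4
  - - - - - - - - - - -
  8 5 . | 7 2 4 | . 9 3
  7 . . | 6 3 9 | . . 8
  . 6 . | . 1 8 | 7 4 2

Step 1. [r3c9∈{6}] only 6 remains possible at r3c9. So r3c9=6.
Step 2. [r2c1∈{1,3,4,5}] in col 1, 4 fits only at r2c1, so r2c1=4.
Step 3. [r7c3∈{1}] r7c3's peers cover all but 1 ⇒ r7c3=1.
Step 4. [r1c1∈{1,3,5}] across col 1, 5 lands solely at r1c1 ⇒ r1c1=5.
Step 5. [r2c5∈{5,6}] col 5 places 5 nowhere but r2c5. So r2c5=5.
Step 6. [r3c4∈{1}] r3c4 has the single candidate 1, so r3c4=1.
Step 7. [r1c3∈{3,6,7,8}] in row 1, 7 fits only at r1c3. So r1c3=7.
Step 8. [r4c6∈{1,6}] across row 4, 6 lands solely at r4c6. So r4c6=6.
Step 9. [r5c7∈{8}] r5c7's peers cover all but 8 ⇒ r5c7=8.
Step 10. [r3c3∈{3}] r3c3 has the single candidate 3. So r3c3=3.
Step 11. [r2c7∈{1,3}] 3 has one home in row 2: r2c7 ⇒ r2c7=3.
Step 12. [r1c7∈{1}] nothing but 1 survives at r1c7, so r1c7=1.
Step 13. [r1c2∈{8}] r1c2's peers cover all but 8 ⇒ r1c2=8.
Step 14. [r3c8∈{5}] r3c8's peers cover all but 5 ⇒ r3c8=5.
Step 15. [r6c1∈{1,9}] r6c1 is the only open cell in row 6 admitting 9 ⇒ r6c1=9.
Step 16. [r5c2∈{4}] r5c2 is down to just 4, so r5c2=4.
Step 17. [r9c4∈{5}] r9c4 has the single candidate 5. So r9c4=5.
Step 18. [r2c4∈{9}] nothing but 9 survives at r2c4, so r2c4=9.
Step 19. [r9c1∈{3}] r9c1's peers cover all but 3 ⇒ r9c1=3.
Step 20. [r6c6∈{1}] nothing but 1 survives at r6c6, so r6c6=1.
Step 21. [r2c2∈{1}] r2c2's peers cover all but 1, so r2c2=1.
Step 22. [r3c7∈{4}] nothing but 4 survives at r3c7, so r3c7=4.
Step 23. [r9c3∈{9}] nothing but 9 survives at r9c3. So r9c3=9.
Step 24. [r1c8∈{2}] nothing but 2 survives at r1c8 ⇒ r1c8=2.
Step 25. [r2c8∈{8}] nothing but 8 survives at r2c8. So r2c8=8.
Step 26. [r8c3∈{4}] r8c3's peers cover all but 4, so r8c3=4.
Step 27. [r4c4∈{2}] r4c4 has the single candidate 2, so r4c4=2.
Step 28. [r8c7∈{5}] r8c7 has the single candidate 5 ⇒ r8c7=5.
Step 29. [r2c9∈{7}] nothing but 7 survives at r2c9 ⇒ r2c9=7.
Step 30. [r4c1∈{1}] only 1 remains possible at r4c1 ⇒ r4c1=1.
Step 31. [r6c8∈{6}] r6c8 is down to just 6, so r6c8=6.
Step 32. [r1c5∈{6}] r1c5's peers cover all but 6 ⇒ r1c5=6.
Step 33. [r1c6∈{3}] r1c6 is down to just 3. So r1c6=3.
Step 34. [r7c7∈{6}] r7c7 is down to just 6, so r7c7=6.
Step 35. [r2c3∈{6}] only 6 remains possible at r2c3 ⇒ r2c3=6.
Step 36. [r4c3∈{8}] r4c3's peers cover all but 8. So r4c3=8.
Step 37. [r8c8∈{1}] nothing but 1 survives at r8c8. So r8c8=1.
Step 38. [r8c2∈{2}] r8c2's peers cover all but 2 ⇒ r8c2=2.

Answer: 5 8 7 4 6 3 1 2 9 / 4 1 6 9 5 2 3 8 7 / 2 9 3 1 8 7 4 5 6 / 1 7 8 2 4 6 9 3 5 / 6 4 2 3 9 5 8 7 1 / 9 3 5 8 7 1 2 6 4 / 8 5 1 7 2 4 6 9 3 / 7 2 4 6 3 9 5 1 8 / 3 6 9 5 1 8 7 4 2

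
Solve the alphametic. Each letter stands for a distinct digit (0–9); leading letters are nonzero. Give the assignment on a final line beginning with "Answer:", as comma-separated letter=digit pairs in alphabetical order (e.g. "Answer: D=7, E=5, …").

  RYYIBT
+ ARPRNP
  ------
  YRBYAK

Step 1. [col 1: T + P ≡ K (mod 10)] column 1 (T + P ≡ K (mod 10), carry-in 0) doesn't pin T yet; pick T=8 and continue. So T=8.
Step 2. [col 1: T + P ≡ K (mod 10)] several values work for K in column 1 (T + P ≡ K (mod 10), carry-in 0); try K=3, so K=3.
Step 3. [col 1: T + P ≡ K (mod 10)] in column 1 we have T+P≡K with carry-in 0; given T=8, K=3 and digits 3,8 already taken and all letters distinct, that pins P to 5 ⇒ P=5.
Step 4. [col 2: B + N ≡ A (mod 10)] no forcing yet in column 2 (carry-in 1); A=6 is free and consistent — try it, so A=6.
Step 5. [col 2: B + N ≡ A (mod 10)] B=4 is one option consistent with column 2 (B + N ≡ A (mod 10), carry-in 1) — take it ⇒ B=4.
Step 6. [col 2: B + N ≡ A (mod 10)] in column 2 we have B+N≡A with carry-in 1; given B=4, A=6 and digits 3,4,5,6,8 already taken and all letters distinct, that pins N to 1. So N=1.
Step 7. [col 3: I + R ≡ Y (mod 10)] from column 3 (nothing yet, carry-in 0, digits 1,3,4,5,6,8 already taken and all letters distinct): Y must equal 9, so Y=9.
Step 8. [col 3: I + R ≡ Y (mod 10)] I=7 is one option consistent with column 3 (I + R ≡ Y (mod 10), carry-in 0) — take it. So I=7.
Step 9. [col 3: I + R ≡ Y (mod 10)] column 3: given I=7, Y=9, carry-in 0, and digits 1,3,4,5,6,7,8,9 already taken and all letters distinct, I+R≡Y (mod 10) forces R=2, so R=2.

Answer: A=6, B=4, I=7, K=3, N=1, P=5, R=2, T=8, Y=9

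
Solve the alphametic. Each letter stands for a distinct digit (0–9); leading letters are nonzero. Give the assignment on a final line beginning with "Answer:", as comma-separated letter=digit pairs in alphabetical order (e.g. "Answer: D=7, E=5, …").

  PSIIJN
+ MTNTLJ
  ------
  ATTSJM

Step 1. [col 1: N + J ≡ M (mod 10)] several values work for N in column 1 (N + J ≡ M (mod 10), carry-in 0); try N=6. So N=6.
Step 2. [col 1: N + J ≡ M (mod 10)] no forcing yet in column 1 (carry-in 0); J=7 is free and consistent — try it ⇒ J=7.
Step 3. [col 1: N + J ≡ M (mod 10)] column 1 reads N+J+carry(0)=M with N=6, J=7; with digits 6,7 already taken and all letters distinct, the only value for M is 3, so M=3.
Step 4. [col 2: J + L ≡ J (mod 10)] column 2: given J=7, carry-in 1, and digits 3,6,7 already taken and all letters distinct, J+L≡J (mod 10) forces L=9, so L=9.
Step 5. [col 3: I + T ≡ S (mod 10)] no forcing yet in column 3 (carry-in 1); S=0 is free and consistent — try it. So S=0.
Step 6. [col 3: I + T ≡ S (mod 10)] no forcing yet in column 3 (carry-in 1); I=1 is free and consistent — try it ⇒ I=1.
Step 7. [col 3: I + T ≡ S (mod 10)] column 3 reads I+T+carry(1)=S with I=1, S=0; with digits 0,1,3,6,7,9 already taken and all letters distinct, the only value for T is 8. So T=8.
Step 8. [col 6: P + M ≡ A (mod 10)] in column 6 we have P+M≡A with carry-in 0; given M=3 and digits 0,1,3,6,7,8,9 already taken and all letters distinct, that pins A to 5. So A=5.
Step 9. [col 6: P + M ≡ A (mod 10)] column 6 reads P+M+carry(0)=A with M=3, A=5; with digits 0,1,3,5,6,7,8,9 already taken and all letters distinct, the only value for P is 2 ⇒ P=2.

Answer: A=5, I=1, J=7, L=9, M=3, N=6, P=2, S=0, T=8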